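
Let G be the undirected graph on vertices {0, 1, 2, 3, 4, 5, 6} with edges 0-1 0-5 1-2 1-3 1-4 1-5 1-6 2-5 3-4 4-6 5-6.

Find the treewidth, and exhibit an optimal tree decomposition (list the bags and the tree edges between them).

Each bag holds 3 vertices, so the decomposition has width 2, which upper-bounds the treewidth. Conversely, {1, 3, 4} is a clique of size 3, and the vertices of any clique must share a bag in every tree decomposition; so some bag has ≥ 3 vertices and tw(G) ≥ 2. Combining the bounds, tw(G) = 2.

Treewidth 2.
Bags: B1 = {1, 5, 6}  B2 = {1, 4, 6}  B3 = {0, 1, 5}  B4 = {1, 2, 5}  B5 = {1, 3, 4}
Tree: B1–B2, B1–B3, B1–B4, B2–B5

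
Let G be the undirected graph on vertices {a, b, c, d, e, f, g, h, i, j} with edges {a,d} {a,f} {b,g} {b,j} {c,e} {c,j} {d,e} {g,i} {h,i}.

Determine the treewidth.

A width-1 tree decomposition is:
Bags: B1 = {h, i}  B2 = {g, i}  B3 = {b, g}  B4 = {b, j}  B5 = {c, j}  B6 = {c, e}  B7 = {d, e}  B8 = {a, d}  B9 = {a, f}
Tree: B1–B2, B2–B3, B3–B4, B4–B5, B5–B6, B6–B7, B7–B8, B8–B9
Every bag has size at most 2, so the width is 2 − 1 = 1 and tw(G) ≤ 1. G has an edge, so its treewidth is at least 1. Therefore the treewidth is 1.

1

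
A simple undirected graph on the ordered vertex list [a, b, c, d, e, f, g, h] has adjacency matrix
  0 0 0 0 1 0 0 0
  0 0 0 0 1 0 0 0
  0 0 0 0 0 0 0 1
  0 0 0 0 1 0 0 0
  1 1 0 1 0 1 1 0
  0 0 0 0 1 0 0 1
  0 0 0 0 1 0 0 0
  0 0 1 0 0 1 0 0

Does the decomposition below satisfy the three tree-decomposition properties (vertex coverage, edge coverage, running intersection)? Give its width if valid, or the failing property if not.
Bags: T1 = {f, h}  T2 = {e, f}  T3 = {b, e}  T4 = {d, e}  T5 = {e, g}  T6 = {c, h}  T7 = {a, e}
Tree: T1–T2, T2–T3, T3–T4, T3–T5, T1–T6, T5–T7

Yes; width 1.

Vertex coverage: the bags together contain {a, b, c, d, e, f, g, h}, the full vertex set. Edge coverage: each edge of G has both endpoints in at least one bag. Running intersection: for every vertex, the bags containing it form a connected subtree. All three properties hold, so this is a valid tree decomposition of width max|bag| − 1 = 1, and hence tw(G) ≤ 1.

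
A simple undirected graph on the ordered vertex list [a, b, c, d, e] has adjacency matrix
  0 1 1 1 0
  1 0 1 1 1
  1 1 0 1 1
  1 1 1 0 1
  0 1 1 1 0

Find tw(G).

A width-3 tree decomposition is:
Bags: B1 = {a, b, c, d}  B2 = {b, c, d, e}
Tree: B1–B2
Each bag holds 4 vertices, so the decomposition has width 3, which upper-bounds the treewidth. On the other hand G contains the 4-clique {b, c, d, e}. A clique must lie in a single bag of any decomposition, so no decomposition can have width below 3. Combining the bounds, tw(G) = 3.

3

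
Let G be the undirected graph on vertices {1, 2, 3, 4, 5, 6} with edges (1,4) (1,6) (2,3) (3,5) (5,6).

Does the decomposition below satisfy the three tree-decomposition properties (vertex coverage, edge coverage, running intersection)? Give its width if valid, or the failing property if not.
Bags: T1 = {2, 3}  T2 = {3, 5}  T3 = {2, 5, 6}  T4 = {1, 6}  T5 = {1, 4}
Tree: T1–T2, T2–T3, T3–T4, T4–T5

A tree decomposition must satisfy three properties: every vertex lies in some bag; for every edge, both endpoints lie together in some bag; and for every vertex, the bags containing it form a connected subtree. Here bags containing vertex 2 are not connected in the tree, so the decomposition is invalid.

No — bags containing vertex 2 are not connected in the tree.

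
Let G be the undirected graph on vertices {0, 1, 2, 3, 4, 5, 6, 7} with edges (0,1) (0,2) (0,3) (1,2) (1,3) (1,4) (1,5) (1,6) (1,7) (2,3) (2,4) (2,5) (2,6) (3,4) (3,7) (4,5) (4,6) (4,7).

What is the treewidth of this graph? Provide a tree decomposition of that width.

Treewidth 3.
One optimal decomposition is:
Bags: B1 = {1, 2, 3, 4}  B2 = {1, 2, 4, 5}  B3 = {0, 1, 2, 3}  B4 = {1, 2, 4, 6}  B5 = {1, 3, 4, 7}
Tree: B1–B2, B1–B3, B2–B4, B1–B5

The largest bag has 4 vertices, giving width 3; this decomposition certifies tw(G) ≤ 3. On the other hand G contains the 4-clique {0, 1, 2, 3}. A clique must lie in a single bag of any decomposition, so no decomposition can have width below 3. Therefore the treewidth is 3.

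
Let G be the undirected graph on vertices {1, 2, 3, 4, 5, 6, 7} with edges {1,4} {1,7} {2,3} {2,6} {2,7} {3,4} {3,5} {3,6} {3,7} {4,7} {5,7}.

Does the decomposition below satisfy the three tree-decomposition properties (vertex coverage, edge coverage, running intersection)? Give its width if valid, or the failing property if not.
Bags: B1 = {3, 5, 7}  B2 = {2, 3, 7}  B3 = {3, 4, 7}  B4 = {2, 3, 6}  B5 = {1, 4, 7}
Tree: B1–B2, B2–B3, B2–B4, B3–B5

Checking the three conditions: (i) the bags cover all of {1, 2, 3, 4, 5, 6, 7}; (ii) for each edge, some bag contains both endpoints; (iii) the bags containing any fixed vertex form a subtree. All hold, so the decomposition is valid with width 3 − 1 = 2.

Yes; width 2.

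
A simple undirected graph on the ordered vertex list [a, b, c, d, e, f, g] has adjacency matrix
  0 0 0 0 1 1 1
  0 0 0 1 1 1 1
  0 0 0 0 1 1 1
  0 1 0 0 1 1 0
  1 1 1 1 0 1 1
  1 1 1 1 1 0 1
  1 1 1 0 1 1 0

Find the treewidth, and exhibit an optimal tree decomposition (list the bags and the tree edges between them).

Every bag has size at most 4, so the width is 4 − 1 = 3 and tw(G) ≤ 3. For the lower bound, the 4 vertices {b, d, e, f} are pairwise adjacent, and any tree decomposition puts a clique entirely inside one bag — forcing width ≥ 3. The upper and lower bounds meet at 3, so that is the treewidth.

Treewidth 3.
One such decomposition:
Bags: B1 = {b, e, f, g}  B2 = {a, e, f, g}  B3 = {b, d, e, f}  B4 = {c, e, f, g}
Tree: B1–B2, B1–B3, B2–B4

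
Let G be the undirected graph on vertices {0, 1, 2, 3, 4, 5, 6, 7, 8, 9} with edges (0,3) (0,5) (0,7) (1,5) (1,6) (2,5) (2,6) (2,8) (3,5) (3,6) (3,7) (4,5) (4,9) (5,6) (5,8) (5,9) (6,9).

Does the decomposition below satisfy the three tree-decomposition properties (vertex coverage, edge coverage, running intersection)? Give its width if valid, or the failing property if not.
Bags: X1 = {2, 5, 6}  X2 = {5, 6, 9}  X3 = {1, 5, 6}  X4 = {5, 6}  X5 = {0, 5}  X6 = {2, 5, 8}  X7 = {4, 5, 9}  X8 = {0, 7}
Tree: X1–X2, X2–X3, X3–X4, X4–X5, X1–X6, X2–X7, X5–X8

No — vertex 3 appears in no bag.

A tree decomposition must satisfy three properties: every vertex lies in some bag; for every edge, both endpoints lie together in some bag; and for every vertex, the bags containing it form a connected subtree. Here vertex 3 appears in no bag, so the decomposition is invalid.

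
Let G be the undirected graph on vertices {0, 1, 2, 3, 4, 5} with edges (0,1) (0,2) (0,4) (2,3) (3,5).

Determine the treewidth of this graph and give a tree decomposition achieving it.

Treewidth 1.
One optimal decomposition is:
Bags: B1 = {0, 2}  B2 = {0, 4}  B3 = {0, 1}  B4 = {2, 3}  B5 = {3, 5}
Tree: B1–B2, B2–B3, B1–B4, B4–B5

Every bag has size at most 2, so the width is 2 − 1 = 1 and tw(G) ≤ 1. G has an edge, so its treewidth is at least 1. The upper and lower bounds meet at 1, so that is the treewidth.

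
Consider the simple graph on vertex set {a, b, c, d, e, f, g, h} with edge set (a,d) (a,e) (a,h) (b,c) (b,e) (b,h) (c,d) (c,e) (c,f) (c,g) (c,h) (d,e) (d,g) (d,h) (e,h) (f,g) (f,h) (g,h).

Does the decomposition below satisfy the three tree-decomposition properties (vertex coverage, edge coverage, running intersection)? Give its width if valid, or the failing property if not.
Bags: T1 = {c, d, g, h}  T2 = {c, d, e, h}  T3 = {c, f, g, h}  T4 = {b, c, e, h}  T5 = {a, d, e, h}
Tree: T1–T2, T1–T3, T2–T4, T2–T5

Every vertex of G appears in some bag (union = {a, b, c, d, e, f, g, h}); every edge is covered by a bag; and for each vertex v the set of bags containing v is connected in the bag tree. The decomposition is therefore valid. The largest bag has 4 vertices, so the width is 3.

Yes; width 3.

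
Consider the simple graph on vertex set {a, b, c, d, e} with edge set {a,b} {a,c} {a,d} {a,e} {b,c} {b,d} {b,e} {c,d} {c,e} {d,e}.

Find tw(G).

A width-4 tree decomposition is:
Bags: B1 = {a, b, c, d, e}
Tree: (single bag)
With just one bag of size 5, the width is 5 − 1 = 4, so tw(G) ≤ 4. On the other hand G contains the 5-clique {a, b, c, d, e}. A clique must lie in a single bag of any decomposition, so no decomposition can have width below 4. Combining the bounds, tw(G) = 4.

4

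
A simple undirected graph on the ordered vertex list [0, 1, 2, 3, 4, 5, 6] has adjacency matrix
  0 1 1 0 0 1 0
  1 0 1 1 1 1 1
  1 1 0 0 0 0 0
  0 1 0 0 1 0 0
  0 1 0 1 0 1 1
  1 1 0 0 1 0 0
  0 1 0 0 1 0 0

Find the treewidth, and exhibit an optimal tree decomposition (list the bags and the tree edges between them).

Treewidth 2.
One such decomposition:
Bags: B1 = {1, 3, 4}  B2 = {1, 4, 5}  B3 = {1, 4, 6}  B4 = {0, 1, 5}  B5 = {0, 1, 2}
Tree: B1–B2, B2–B3, B2–B4, B4–B5

The largest bag has 3 vertices, giving width 2; this decomposition certifies tw(G) ≤ 2. For the lower bound, the 3 vertices {0, 1, 2} are pairwise adjacent, and any tree decomposition puts a clique entirely inside one bag — forcing width ≥ 2. Therefore the treewidth is 2.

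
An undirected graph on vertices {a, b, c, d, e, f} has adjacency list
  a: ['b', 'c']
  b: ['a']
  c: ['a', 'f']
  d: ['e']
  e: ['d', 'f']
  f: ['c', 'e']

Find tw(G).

1

A width-1 tree decomposition is:
Bags: B1 = {a, c}  B2 = {a, b}  B3 = {c, f}  B4 = {e, f}  B5 = {d, e}
Tree: B1–B2, B1–B3, B3–B4, B4–B5
Every bag has size at most 2, so the width is 2 − 1 = 1 and tw(G) ≤ 1. G has an edge, so its treewidth is at least 1. Hence tw(G) = 1 exactly.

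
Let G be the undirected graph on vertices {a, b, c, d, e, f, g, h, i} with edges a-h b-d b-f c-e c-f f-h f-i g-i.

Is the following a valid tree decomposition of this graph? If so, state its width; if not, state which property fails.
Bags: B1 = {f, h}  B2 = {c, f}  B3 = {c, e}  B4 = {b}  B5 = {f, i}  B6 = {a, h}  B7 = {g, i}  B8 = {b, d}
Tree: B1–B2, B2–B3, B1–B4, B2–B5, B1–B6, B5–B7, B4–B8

A tree decomposition must satisfy three properties: every vertex lies in some bag; for every edge, both endpoints lie together in some bag; and for every vertex, the bags containing it form a connected subtree. Here edge (f,b) lies in no bag, so the decomposition is invalid.

No — edge (f,b) lies in no bag.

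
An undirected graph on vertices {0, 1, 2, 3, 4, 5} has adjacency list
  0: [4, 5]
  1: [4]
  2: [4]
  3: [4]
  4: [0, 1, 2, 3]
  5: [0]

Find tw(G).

1

A width-1 tree decomposition is:
Bags: B1 = {0, 4}  B2 = {3, 4}  B3 = {1, 4}  B4 = {2, 4}  B5 = {0, 5}
Tree: B1–B2, B1–B3, B2–B4, B1–B5
Each bag holds 2 vertices, so the decomposition has width 1, which upper-bounds the treewidth. Any graph with an edge has treewidth ≥ 1, and G has the edge 0–4. Therefore the treewidth is 1.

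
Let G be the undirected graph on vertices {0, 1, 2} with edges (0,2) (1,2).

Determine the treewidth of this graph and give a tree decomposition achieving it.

Each bag holds 2 vertices, so the decomposition has width 1, which upper-bounds the treewidth. Since G has at least one edge (e.g. 2–1), it is not an edgeless graph, so tw(G) ≥ 1. The upper and lower bounds meet at 1, so that is the treewidth.

Treewidth 1.
One such decomposition:
Bags: B1 = {1, 2}  B2 = {0, 2}
Tree: B1–B2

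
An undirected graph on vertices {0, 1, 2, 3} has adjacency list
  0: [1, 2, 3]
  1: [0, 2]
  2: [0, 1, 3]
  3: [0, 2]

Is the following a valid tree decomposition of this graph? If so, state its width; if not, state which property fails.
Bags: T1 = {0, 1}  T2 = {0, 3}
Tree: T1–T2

No — vertex 2 appears in no bag.

A tree decomposition must satisfy three properties: every vertex lies in some bag; for every edge, both endpoints lie together in some bag; and for every vertex, the bags containing it form a connected subtree. Here vertex 2 appears in no bag, so the decomposition is invalid.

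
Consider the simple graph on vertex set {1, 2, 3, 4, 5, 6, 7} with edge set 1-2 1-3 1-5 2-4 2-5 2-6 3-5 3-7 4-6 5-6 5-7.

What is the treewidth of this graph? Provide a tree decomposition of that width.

Every bag has size at most 3, so the width is 3 − 1 = 2 and tw(G) ≤ 2. Conversely, {2, 4, 6} is a clique of size 3, and the vertices of any clique must share a bag in every tree decomposition; so some bag has ≥ 3 vertices and tw(G) ≥ 2. Hence tw(G) = 2 exactly.

Treewidth 2.
Bags: B1 = {2, 5, 6}  B2 = {1, 2, 5}  B3 = {1, 3, 5}  B4 = {3, 5, 7}  B5 = {2, 4, 6}
Tree: B1–B2, B2–B3, B3–B4, B1–B5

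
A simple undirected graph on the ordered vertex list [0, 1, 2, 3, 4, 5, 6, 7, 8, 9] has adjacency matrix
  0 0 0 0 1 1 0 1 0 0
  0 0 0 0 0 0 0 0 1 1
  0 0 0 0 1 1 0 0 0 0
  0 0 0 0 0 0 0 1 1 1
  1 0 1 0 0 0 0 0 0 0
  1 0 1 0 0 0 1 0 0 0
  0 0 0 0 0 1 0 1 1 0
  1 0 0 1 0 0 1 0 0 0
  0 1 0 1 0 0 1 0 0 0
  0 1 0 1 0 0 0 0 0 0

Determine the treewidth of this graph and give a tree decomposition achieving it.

Treewidth 2.
Bags: B1 = {2, 4, 5}  B2 = {0, 4, 5}  B3 = {0, 5, 6}  B4 = {0, 6, 7}  B5 = {6, 7, 8}  B6 = {3, 7, 8}  B7 = {1, 3, 8}  B8 = {1, 3, 9}
Tree: B1–B2, B2–B3, B3–B4, B4–B5, B5–B6, B6–B7, B7–B8

Every bag has size at most 3, so the width is 3 − 1 = 2 and tw(G) ≤ 2. The edges 2–4–0–5–2 form a cycle, so G is not a tree and its treewidth is at least 2. Combining the bounds, tw(G) = 2.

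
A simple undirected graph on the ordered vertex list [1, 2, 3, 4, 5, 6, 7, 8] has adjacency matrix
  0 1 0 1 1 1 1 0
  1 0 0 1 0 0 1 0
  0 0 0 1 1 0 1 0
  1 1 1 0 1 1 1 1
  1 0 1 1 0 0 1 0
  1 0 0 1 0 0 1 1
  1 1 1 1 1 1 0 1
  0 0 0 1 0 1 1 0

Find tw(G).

3

A width-3 tree decomposition is:
Bags: B1 = {1, 2, 4, 7}  B2 = {1, 4, 5, 7}  B3 = {1, 4, 6, 7}  B4 = {3, 4, 5, 7}  B5 = {4, 6, 7, 8}
Tree: B1–B2, B1–B3, B2–B4, B3–B5
Every bag has size at most 4, so the width is 4 − 1 = 3 and tw(G) ≤ 3. On the other hand G contains the 4-clique {4, 6, 7, 8}. A clique must lie in a single bag of any decomposition, so no decomposition can have width below 3. The upper and lower bounds meet at 3, so that is the treewidth.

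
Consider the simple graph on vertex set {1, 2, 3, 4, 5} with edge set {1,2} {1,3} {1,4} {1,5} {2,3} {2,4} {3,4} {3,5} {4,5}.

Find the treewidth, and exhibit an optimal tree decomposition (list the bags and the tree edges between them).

Each bag holds 4 vertices, so the decomposition has width 3, which upper-bounds the treewidth. For the lower bound, the 4 vertices {1, 2, 3, 4} are pairwise adjacent, and any tree decomposition puts a clique entirely inside one bag — forcing width ≥ 3. Hence tw(G) = 3 exactly.

Treewidth 3.
One optimal decomposition is:
Bags: B1 = {1, 2, 3, 4}  B2 = {1, 3, 4, 5}
Tree: B1–B2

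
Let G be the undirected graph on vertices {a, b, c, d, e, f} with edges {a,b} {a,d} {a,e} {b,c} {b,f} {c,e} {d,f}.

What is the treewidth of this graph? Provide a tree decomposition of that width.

Treewidth 2.
Bags: B1 = {a, c, e}  B2 = {a, b, c}  B3 = {a, b, d}  B4 = {b, d, f}
Tree: B1–B2, B2–B3, B3–B4

Every bag has size at most 3, so the width is 3 − 1 = 2 and tw(G) ≤ 2. Since e–c–b–a–e is a cycle in G, G is not acyclic. Forests are exactly the graphs of treewidth ≤ 1, so tw(G) ≥ 2. Therefore the treewidth is 2.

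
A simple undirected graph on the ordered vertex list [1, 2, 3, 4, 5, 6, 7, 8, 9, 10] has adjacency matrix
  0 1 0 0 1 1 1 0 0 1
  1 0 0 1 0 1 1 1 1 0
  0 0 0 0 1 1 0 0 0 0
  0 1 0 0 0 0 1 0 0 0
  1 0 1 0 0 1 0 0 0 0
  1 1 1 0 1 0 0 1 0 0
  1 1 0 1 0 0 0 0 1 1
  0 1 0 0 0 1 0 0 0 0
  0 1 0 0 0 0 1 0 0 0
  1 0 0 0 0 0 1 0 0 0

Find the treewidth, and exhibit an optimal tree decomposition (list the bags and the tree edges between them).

Treewidth 2.
One optimal decomposition is:
Bags: B1 = {1, 2, 6}  B2 = {1, 5, 6}  B3 = {1, 2, 7}  B4 = {3, 5, 6}  B5 = {1, 7, 10}  B6 = {2, 7, 9}  B7 = {2, 4, 7}  B8 = {2, 6, 8}
Tree: B1–B2, B1–B3, B2–B4, B3–B5, B3–B6, B6–B7, B1–B8

The largest bag has 3 vertices, giving width 2; this decomposition certifies tw(G) ≤ 2. On the other hand G contains the 3-clique {1, 7, 10}. A clique must lie in a single bag of any decomposition, so no decomposition can have width below 2. Therefore the treewidth is 2.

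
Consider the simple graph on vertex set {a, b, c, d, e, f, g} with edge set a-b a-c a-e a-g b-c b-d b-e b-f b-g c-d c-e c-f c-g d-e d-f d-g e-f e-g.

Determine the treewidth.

A width-4 tree decomposition is:
Bags: B1 = {a, b, c, e, g}  B2 = {b, c, d, e, g}  B3 = {b, c, d, e, f}
Tree: B1–B2, B2–B3
Each bag holds 5 vertices, so the decomposition has width 4, which upper-bounds the treewidth. Conversely, {b, c, d, e, g} is a clique of size 5, and the vertices of any clique must share a bag in every tree decomposition; so some bag has ≥ 5 vertices and tw(G) ≥ 4. The upper and lower bounds meet at 4, so that is the treewidth.

4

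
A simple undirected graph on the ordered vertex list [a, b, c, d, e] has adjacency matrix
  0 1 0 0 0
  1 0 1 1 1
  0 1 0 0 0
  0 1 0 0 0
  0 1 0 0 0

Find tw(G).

A width-1 tree decomposition is:
Bags: B1 = {a, b}  B2 = {b, e}  B3 = {b, c}  B4 = {b, d}
Tree: B1–B2, B2–B3, B3–B4
Each bag holds 2 vertices, so the decomposition has width 1, which upper-bounds the treewidth. Any graph with an edge has treewidth ≥ 1, and G has the edge b–a. Hence tw(G) = 1 exactly.

1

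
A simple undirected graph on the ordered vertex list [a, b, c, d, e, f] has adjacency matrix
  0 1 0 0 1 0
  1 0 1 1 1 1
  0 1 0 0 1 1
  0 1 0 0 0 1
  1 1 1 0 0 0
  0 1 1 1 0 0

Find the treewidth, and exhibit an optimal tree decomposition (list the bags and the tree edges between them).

The largest bag has 3 vertices, giving width 2; this decomposition certifies tw(G) ≤ 2. On the other hand G contains the 3-clique {a, b, e}. A clique must lie in a single bag of any decomposition, so no decomposition can have width below 2. Hence tw(G) = 2 exactly.

Treewidth 2.
One optimal decomposition is:
Bags: B1 = {b, c, e}  B2 = {a, b, e}  B3 = {b, c, f}  B4 = {b, d, f}
Tree: B1–B2, B1–B3, B3–B4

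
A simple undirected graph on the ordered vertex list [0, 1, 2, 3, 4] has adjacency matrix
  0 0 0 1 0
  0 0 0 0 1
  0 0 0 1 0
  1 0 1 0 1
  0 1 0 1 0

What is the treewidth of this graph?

A width-1 tree decomposition is:
Bags: B1 = {3, 4}  B2 = {1, 4}  B3 = {2, 3}  B4 = {0, 3}
Tree: B1–B2, B1–B3, B3–B4
Each bag holds 2 vertices, so the decomposition has width 1, which upper-bounds the treewidth. Any graph with an edge has treewidth ≥ 1, and G has the edge 4–3. Hence tw(G) = 1 exactly.

1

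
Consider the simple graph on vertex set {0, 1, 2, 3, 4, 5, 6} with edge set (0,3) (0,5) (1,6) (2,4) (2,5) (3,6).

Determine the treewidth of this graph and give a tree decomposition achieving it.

Treewidth 1.
Bags: B1 = {1, 6}  B2 = {3, 6}  B3 = {0, 3}  B4 = {0, 5}  B5 = {2, 5}  B6 = {2, 4}
Tree: B1–B2, B2–B3, B3–B4, B4–B5, B5–B6

Every bag has size at most 2, so the width is 2 − 1 = 1 and tw(G) ≤ 1. Any graph with an edge has treewidth ≥ 1, and G has the edge 1–6. Therefore the treewidth is 1.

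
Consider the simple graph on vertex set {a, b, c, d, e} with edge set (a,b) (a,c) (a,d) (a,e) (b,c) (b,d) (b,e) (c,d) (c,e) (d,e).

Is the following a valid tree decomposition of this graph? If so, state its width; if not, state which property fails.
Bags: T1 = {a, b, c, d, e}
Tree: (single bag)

Yes; width 4.

Checking the three conditions: (i) the bags cover all of {a, b, c, d, e}; (ii) for each edge, some bag contains both endpoints; (iii) the bags containing any fixed vertex form a subtree. All hold, so the decomposition is valid with width 5 − 1 = 4.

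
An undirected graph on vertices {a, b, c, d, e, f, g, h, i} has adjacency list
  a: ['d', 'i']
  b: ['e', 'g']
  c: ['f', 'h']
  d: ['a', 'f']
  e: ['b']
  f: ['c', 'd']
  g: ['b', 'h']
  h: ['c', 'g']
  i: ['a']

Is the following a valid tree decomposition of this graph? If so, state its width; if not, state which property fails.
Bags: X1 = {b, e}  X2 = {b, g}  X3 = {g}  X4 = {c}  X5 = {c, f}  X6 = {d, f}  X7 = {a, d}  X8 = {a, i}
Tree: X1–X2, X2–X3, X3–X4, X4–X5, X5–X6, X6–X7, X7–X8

No — vertex h appears in no bag.

A tree decomposition must satisfy three properties: every vertex lies in some bag; for every edge, both endpoints lie together in some bag; and for every vertex, the bags containing it form a connected subtree. Here vertex h appears in no bag, so the decomposition is invalid.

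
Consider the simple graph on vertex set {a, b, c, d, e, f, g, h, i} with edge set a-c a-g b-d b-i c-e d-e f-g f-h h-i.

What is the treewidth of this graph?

2

A width-2 tree decomposition is:
Bags: B1 = {f, h, i}  B2 = {f, g, i}  B3 = {a, g, i}  B4 = {a, c, i}  B5 = {c, e, i}  B6 = {d, e, i}  B7 = {b, d, i}
Tree: B1–B2, B2–B3, B3–B4, B4–B5, B5–B6, B6–B7
Each bag holds 3 vertices, so the decomposition has width 2, which upper-bounds the treewidth. Since i–h–f–g–a–c–e–d–b–i is a cycle in G, G is not acyclic. Forests are exactly the graphs of treewidth ≤ 1, so tw(G) ≥ 2. Hence tw(G) = 2 exactly.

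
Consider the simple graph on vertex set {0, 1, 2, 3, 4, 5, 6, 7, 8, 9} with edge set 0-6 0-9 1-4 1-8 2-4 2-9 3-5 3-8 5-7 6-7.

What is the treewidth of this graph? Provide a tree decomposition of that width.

Every bag has size at most 3, so the width is 3 − 1 = 2 and tw(G) ≤ 2. The edges 7–6–0–9–2–4–1–8–3–5–7 form a cycle, so G is not a tree and its treewidth is at least 2. The upper and lower bounds meet at 2, so that is the treewidth.

Treewidth 2.
One such decomposition:
Bags: B1 = {0, 6, 7}  B2 = {0, 7, 9}  B3 = {2, 7, 9}  B4 = {2, 4, 7}  B5 = {1, 4, 7}  B6 = {1, 7, 8}  B7 = {3, 7, 8}  B8 = {3, 5, 7}
Tree: B1–B2, B2–B3, B3–B4, B4–B5, B5–B6, B6–B7, B7–B8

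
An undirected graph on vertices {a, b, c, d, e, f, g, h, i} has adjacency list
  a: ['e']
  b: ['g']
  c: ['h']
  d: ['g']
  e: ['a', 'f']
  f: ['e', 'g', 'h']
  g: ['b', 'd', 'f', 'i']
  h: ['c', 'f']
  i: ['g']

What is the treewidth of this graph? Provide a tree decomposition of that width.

Treewidth 1.
One such decomposition:
Bags: B1 = {e, f}  B2 = {f, h}  B3 = {f, g}  B4 = {a, e}  B5 = {g, i}  B6 = {d, g}  B7 = {b, g}  B8 = {c, h}
Tree: B1–B2, B1–B3, B1–B4, B3–B5, B3–B6, B3–B7, B2–B8

Each bag holds 2 vertices, so the decomposition has width 1, which upper-bounds the treewidth. G has an edge, so its treewidth is at least 1. Combining the bounds, tw(G) = 1.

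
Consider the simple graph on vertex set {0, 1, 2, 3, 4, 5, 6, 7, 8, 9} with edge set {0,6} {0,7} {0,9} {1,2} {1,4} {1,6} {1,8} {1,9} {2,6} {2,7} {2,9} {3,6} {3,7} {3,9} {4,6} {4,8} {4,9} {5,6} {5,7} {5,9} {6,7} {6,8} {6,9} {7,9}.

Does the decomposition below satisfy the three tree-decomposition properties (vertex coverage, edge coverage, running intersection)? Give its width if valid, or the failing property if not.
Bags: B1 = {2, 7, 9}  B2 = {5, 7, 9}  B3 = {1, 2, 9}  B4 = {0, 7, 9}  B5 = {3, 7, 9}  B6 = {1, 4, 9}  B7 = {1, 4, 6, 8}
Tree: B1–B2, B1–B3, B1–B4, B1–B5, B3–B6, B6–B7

No — edge (7,6) lies in no bag.

A tree decomposition must satisfy three properties: every vertex lies in some bag; for every edge, both endpoints lie together in some bag; and for every vertex, the bags containing it form a connected subtree. Here edge (7,6) lies in no bag, so the decomposition is invalid.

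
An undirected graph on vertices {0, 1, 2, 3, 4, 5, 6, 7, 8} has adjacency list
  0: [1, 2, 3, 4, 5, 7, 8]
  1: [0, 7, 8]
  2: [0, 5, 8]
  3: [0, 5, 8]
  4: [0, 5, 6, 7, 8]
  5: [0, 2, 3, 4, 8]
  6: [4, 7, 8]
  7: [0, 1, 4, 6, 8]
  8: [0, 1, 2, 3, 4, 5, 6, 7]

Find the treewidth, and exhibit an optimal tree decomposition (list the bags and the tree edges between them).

Treewidth 3.
Bags: B1 = {0, 3, 5, 8}  B2 = {0, 4, 5, 8}  B3 = {0, 4, 7, 8}  B4 = {0, 2, 5, 8}  B5 = {4, 6, 7, 8}  B6 = {0, 1, 7, 8}
Tree: B1–B2, B2–B3, B2–B4, B3–B5, B3–B6

The largest bag has 4 vertices, giving width 3; this decomposition certifies tw(G) ≤ 3. Conversely, {0, 1, 7, 8} is a clique of size 4, and the vertices of any clique must share a bag in every tree decomposition; so some bag has ≥ 4 vertices and tw(G) ≥ 3. The upper and lower bounds meet at 3, so that is the treewidth.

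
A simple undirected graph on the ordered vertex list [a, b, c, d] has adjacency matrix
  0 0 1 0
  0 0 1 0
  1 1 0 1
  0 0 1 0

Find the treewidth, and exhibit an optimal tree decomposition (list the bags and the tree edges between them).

The largest bag has 2 vertices, giving width 1; this decomposition certifies tw(G) ≤ 1. G has an edge, so its treewidth is at least 1. Therefore the treewidth is 1.

Treewidth 1.
One such decomposition:
Bags: B1 = {c, d}  B2 = {b, c}  B3 = {a, c}
Tree: B1–B2, B1–B3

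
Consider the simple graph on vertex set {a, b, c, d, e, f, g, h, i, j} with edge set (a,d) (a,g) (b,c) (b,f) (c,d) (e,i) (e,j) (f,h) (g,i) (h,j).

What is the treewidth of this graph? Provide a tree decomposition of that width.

Each bag holds 3 vertices, so the decomposition has width 2, which upper-bounds the treewidth. For the lower bound, G contains the cycle i–g–a–d–c–b–f–h–j–e–i, so G is not a forest; only forests have treewidth ≤ 1, hence tw(G) ≥ 2. The upper and lower bounds meet at 2, so that is the treewidth.

Treewidth 2.
One optimal decomposition is:
Bags: B1 = {a, g, i}  B2 = {a, d, i}  B3 = {c, d, i}  B4 = {b, c, i}  B5 = {b, f, i}  B6 = {f, h, i}  B7 = {h, i, j}  B8 = {e, i, j}
Tree: B1–B2, B2–B3, B3–B4, B4–B5, B5–B6, B6–B7, B7–B8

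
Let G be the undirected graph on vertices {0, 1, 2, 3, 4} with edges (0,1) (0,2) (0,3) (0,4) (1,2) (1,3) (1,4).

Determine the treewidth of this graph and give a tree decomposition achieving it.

Each bag holds 3 vertices, so the decomposition has width 2, which upper-bounds the treewidth. On the other hand G contains the 3-clique {0, 1, 2}. A clique must lie in a single bag of any decomposition, so no decomposition can have width below 2. The upper and lower bounds meet at 2, so that is the treewidth.

Treewidth 2.
One such decomposition:
Bags: B1 = {0, 1, 2}  B2 = {0, 1, 4}  B3 = {0, 1, 3}
Tree: B1–B2, B1–B3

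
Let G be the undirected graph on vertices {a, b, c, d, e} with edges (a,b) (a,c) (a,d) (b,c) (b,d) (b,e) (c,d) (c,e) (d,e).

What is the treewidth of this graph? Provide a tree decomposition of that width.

Every bag has size at most 4, so the width is 4 − 1 = 3 and tw(G) ≤ 3. Conversely, {b, c, d, e} is a clique of size 4, and the vertices of any clique must share a bag in every tree decomposition; so some bag has ≥ 4 vertices and tw(G) ≥ 3. Hence tw(G) = 3 exactly.

Treewidth 3.
Bags: B1 = {b, c, d, e}  B2 = {a, b, c, d}
Tree: B1–B2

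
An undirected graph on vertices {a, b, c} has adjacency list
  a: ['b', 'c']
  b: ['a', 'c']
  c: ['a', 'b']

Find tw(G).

A width-2 tree decomposition is:
Bags: B1 = {a, b, c}
Tree: (single bag)
With just one bag of size 3, the width is 3 − 1 = 2, so tw(G) ≤ 2. For the lower bound, the 3 vertices {a, b, c} are pairwise adjacent, and any tree decomposition puts a clique entirely inside one bag — forcing width ≥ 2. Combining the bounds, tw(G) = 2.

2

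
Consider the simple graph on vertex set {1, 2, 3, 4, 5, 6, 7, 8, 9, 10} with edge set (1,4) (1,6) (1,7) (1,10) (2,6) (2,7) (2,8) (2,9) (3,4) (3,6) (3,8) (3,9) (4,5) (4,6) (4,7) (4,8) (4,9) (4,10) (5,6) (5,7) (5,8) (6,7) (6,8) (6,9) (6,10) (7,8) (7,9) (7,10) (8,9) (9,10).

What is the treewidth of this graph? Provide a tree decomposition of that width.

Treewidth 4.
One such decomposition:
Bags: B1 = {4, 6, 7, 9, 10}  B2 = {4, 6, 7, 8, 9}  B3 = {3, 4, 6, 8, 9}  B4 = {1, 4, 6, 7, 10}  B5 = {2, 6, 7, 8, 9}  B6 = {4, 5, 6, 7, 8}
Tree: B1–B2, B2–B3, B1–B4, B2–B5, B2–B6

Every bag has size at most 5, so the width is 5 − 1 = 4 and tw(G) ≤ 4. For the lower bound, the 5 vertices {2, 6, 7, 8, 9} are pairwise adjacent, and any tree decomposition puts a clique entirely inside one bag — forcing width ≥ 4. Hence tw(G) = 4 exactly.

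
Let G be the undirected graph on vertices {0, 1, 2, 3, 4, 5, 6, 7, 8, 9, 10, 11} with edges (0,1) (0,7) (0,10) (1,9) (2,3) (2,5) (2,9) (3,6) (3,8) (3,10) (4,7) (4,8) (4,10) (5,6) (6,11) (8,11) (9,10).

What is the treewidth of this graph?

3

A width-3 tree decomposition is:
Bags: B1 = {5, 6, 8, 11}  B2 = {3, 5, 6, 8}  B3 = {2, 3, 5, 8}  B4 = {2, 3, 4, 8}  B5 = {2, 3, 4, 10}  B6 = {2, 4, 9, 10}  B7 = {4, 7, 9, 10}  B8 = {0, 7, 9, 10}  B9 = {0, 1, 7, 9}
Tree: B1–B2, B2–B3, B3–B4, B4–B5, B5–B6, B6–B7, B7–B8, B8–B9
The largest bag has 4 vertices, giving width 3; this decomposition certifies tw(G) ≤ 3. For the lower bound: the 4 vertex sets {5,6,11}, {8}, {3}, {2,4,9,10} are disjoint, each induces a connected subgraph, and every pair is joined by at least one edge of G. Contracting each set to a single vertex therefore yields K_{4} as a minor, and since treewidth is minor-monotone, tw(G) ≥ tw(K_{4}) = 3. Combining the bounds, tw(G) = 3.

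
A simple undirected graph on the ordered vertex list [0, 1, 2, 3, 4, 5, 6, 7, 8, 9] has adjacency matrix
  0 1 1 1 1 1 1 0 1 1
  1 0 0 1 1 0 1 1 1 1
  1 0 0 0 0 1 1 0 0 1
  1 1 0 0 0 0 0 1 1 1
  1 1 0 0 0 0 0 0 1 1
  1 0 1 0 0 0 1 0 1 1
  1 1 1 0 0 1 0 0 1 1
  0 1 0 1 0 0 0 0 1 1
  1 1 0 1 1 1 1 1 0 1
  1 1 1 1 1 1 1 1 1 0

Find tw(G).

A width-4 tree decomposition is:
Bags: B1 = {0, 1, 6, 8, 9}  B2 = {0, 1, 3, 8, 9}  B3 = {1, 3, 7, 8, 9}  B4 = {0, 1, 4, 8, 9}  B5 = {0, 5, 6, 8, 9}  B6 = {0, 2, 5, 6, 9}
Tree: B1–B2, B2–B3, B1–B4, B1–B5, B5–B6
Each bag holds 5 vertices, so the decomposition has width 4, which upper-bounds the treewidth. For the lower bound, the 5 vertices {0, 1, 3, 8, 9} are pairwise adjacent, and any tree decomposition puts a clique entirely inside one bag — forcing width ≥ 4. The upper and lower bounds meet at 4, so that is the treewidth.

4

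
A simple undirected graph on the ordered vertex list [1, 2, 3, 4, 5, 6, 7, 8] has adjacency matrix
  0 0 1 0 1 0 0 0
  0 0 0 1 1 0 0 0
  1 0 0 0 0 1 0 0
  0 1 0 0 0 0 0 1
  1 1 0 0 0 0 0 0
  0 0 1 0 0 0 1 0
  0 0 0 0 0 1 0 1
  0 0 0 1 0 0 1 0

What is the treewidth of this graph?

2

A width-2 tree decomposition is:
Bags: B1 = {1, 3, 6}  B2 = {1, 6, 7}  B3 = {1, 7, 8}  B4 = {1, 4, 8}  B5 = {1, 2, 4}  B6 = {1, 2, 5}
Tree: B1–B2, B2–B3, B3–B4, B4–B5, B5–B6
The largest bag has 3 vertices, giving width 2; this decomposition certifies tw(G) ≤ 2. The edges 1–3–6–7–8–4–2–5–1 form a cycle, so G is not a tree and its treewidth is at least 2. Combining the bounds, tw(G) = 2.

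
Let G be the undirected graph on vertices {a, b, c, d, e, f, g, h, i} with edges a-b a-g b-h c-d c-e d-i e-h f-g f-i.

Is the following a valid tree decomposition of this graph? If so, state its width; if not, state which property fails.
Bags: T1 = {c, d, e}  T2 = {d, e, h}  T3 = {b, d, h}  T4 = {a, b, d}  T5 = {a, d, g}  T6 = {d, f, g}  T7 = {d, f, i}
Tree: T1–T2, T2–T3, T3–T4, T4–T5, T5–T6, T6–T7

Yes; width 2.

Checking the three conditions: (i) the bags cover all of {a, b, c, d, e, f, g, h, i}; (ii) for each edge, some bag contains both endpoints; (iii) the bags containing any fixed vertex form a subtree. All hold, so the decomposition is valid with width 3 − 1 = 2.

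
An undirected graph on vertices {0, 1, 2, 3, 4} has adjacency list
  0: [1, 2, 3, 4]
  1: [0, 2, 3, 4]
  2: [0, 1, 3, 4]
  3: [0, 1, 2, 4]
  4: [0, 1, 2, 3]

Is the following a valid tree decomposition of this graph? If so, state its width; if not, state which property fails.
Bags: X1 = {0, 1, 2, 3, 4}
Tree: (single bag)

Yes; width 4.

Checking the three conditions: (i) the bags cover all of {0, 1, 2, 3, 4}; (ii) for each edge, some bag contains both endpoints; (iii) the bags containing any fixed vertex form a subtree. All hold, so the decomposition is valid with width 5 − 1 = 4.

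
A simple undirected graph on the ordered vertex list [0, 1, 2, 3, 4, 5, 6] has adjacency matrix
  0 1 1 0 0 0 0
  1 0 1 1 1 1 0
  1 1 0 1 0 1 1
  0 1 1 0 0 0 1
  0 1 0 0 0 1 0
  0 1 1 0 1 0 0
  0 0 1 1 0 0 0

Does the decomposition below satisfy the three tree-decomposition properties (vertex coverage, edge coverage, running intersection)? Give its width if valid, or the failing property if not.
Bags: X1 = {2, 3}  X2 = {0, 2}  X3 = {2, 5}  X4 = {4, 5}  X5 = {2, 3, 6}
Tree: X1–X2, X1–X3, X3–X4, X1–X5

No — vertex 1 appears in no bag.

A tree decomposition must satisfy three properties: every vertex lies in some bag; for every edge, both endpoints lie together in some bag; and for every vertex, the bags containing it form a connected subtree. Here vertex 1 appears in no bag, so the decomposition is invalid.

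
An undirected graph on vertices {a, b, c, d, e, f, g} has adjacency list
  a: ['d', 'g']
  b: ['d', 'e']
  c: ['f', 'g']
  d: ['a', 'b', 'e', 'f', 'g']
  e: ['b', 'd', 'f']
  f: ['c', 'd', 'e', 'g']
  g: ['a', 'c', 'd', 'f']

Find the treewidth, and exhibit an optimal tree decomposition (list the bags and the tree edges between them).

Each bag holds 3 vertices, so the decomposition has width 2, which upper-bounds the treewidth. For the lower bound, the 3 vertices {a, d, g} are pairwise adjacent, and any tree decomposition puts a clique entirely inside one bag — forcing width ≥ 2. Combining the bounds, tw(G) = 2.

Treewidth 2.
Bags: B1 = {d, f, g}  B2 = {d, e, f}  B3 = {c, f, g}  B4 = {a, d, g}  B5 = {b, d, e}
Tree: B1–B2, B1–B3, B1–B4, B2–B5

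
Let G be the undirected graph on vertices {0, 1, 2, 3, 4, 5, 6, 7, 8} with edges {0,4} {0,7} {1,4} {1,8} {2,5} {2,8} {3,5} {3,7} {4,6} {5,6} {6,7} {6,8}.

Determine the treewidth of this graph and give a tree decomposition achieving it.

Treewidth 3.
Bags: B1 = {0, 1, 4, 7}  B2 = {1, 4, 6, 7}  B3 = {1, 6, 7, 8}  B4 = {3, 6, 7, 8}  B5 = {3, 5, 6, 8}  B6 = {2, 3, 5, 8}
Tree: B1–B2, B2–B3, B3–B4, B4–B5, B5–B6

Every bag has size at most 4, so the width is 4 − 1 = 3 and tw(G) ≤ 3. For the lower bound: the 4 vertex sets {0,1,4}, {7}, {6}, {2,3,5,8} are disjoint, each induces a connected subgraph, and every pair is joined by at least one edge of G. Contracting each set to a single vertex therefore yields K_{4} as a minor, and since treewidth is minor-monotone, tw(G) ≥ tw(K_{4}) = 3. The upper and lower bounds meet at 3, so that is the treewidth.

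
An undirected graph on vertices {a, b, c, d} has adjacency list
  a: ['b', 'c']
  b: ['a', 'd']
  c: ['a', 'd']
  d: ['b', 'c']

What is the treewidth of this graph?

A width-2 tree decomposition is:
Bags: B1 = {a, c, d}  B2 = {a, b, d}
Tree: B1–B2
The largest bag has 3 vertices, giving width 2; this decomposition certifies tw(G) ≤ 2. For the lower bound, G contains the cycle a–c–d–b–a, so G is not a forest; only forests have treewidth ≤ 1, hence tw(G) ≥ 2. Hence tw(G) = 2 exactly.

2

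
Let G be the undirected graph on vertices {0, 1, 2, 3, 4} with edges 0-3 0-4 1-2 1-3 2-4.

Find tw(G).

A width-2 tree decomposition is:
Bags: B1 = {0, 1, 3}  B2 = {0, 1, 2}  B3 = {0, 2, 4}
Tree: B1–B2, B2–B3
The largest bag has 3 vertices, giving width 2; this decomposition certifies tw(G) ≤ 2. Since 0–3–1–2–4–0 is a cycle in G, G is not acyclic. Forests are exactly the graphs of treewidth ≤ 1, so tw(G) ≥ 2. Combining the bounds, tw(G) = 2.

2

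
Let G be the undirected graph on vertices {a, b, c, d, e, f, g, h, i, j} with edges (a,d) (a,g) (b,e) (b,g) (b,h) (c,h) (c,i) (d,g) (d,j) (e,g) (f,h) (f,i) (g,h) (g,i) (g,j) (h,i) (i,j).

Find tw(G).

A width-2 tree decomposition is:
Bags: B1 = {f, h, i}  B2 = {g, h, i}  B3 = {b, g, h}  B4 = {g, i, j}  B5 = {b, e, g}  B6 = {d, g, j}  B7 = {c, h, i}  B8 = {a, d, g}
Tree: B1–B2, B2–B3, B2–B4, B3–B5, B4–B6, B2–B7, B6–B8
Each bag holds 3 vertices, so the decomposition has width 2, which upper-bounds the treewidth. On the other hand G contains the 3-clique {d, g, j}. A clique must lie in a single bag of any decomposition, so no decomposition can have width below 2. The upper and lower bounds meet at 2, so that is the treewidth.

2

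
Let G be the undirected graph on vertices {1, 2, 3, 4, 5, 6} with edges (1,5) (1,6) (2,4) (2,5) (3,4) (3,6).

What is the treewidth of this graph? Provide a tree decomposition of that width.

Treewidth 2.
Bags: B1 = {2, 3, 4}  B2 = {2, 3, 6}  B3 = {1, 2, 6}  B4 = {1, 2, 5}
Tree: B1–B2, B2–B3, B3–B4

Every bag has size at most 3, so the width is 3 − 1 = 2 and tw(G) ≤ 2. Since 2–4–3–6–1–5–2 is a cycle in G, G is not acyclic. Forests are exactly the graphs of treewidth ≤ 1, so tw(G) ≥ 2. Hence tw(G) = 2 exactly.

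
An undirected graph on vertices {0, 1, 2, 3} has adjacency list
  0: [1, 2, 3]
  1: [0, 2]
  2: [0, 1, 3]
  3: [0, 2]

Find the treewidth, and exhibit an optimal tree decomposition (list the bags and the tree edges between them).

Treewidth 2.
Bags: B1 = {0, 1, 2}  B2 = {0, 2, 3}
Tree: B1–B2

Each bag holds 3 vertices, so the decomposition has width 2, which upper-bounds the treewidth. For the lower bound, the 3 vertices {0, 1, 2} are pairwise adjacent, and any tree decomposition puts a clique entirely inside one bag — forcing width ≥ 2. The upper and lower bounds meet at 2, so that is the treewidth.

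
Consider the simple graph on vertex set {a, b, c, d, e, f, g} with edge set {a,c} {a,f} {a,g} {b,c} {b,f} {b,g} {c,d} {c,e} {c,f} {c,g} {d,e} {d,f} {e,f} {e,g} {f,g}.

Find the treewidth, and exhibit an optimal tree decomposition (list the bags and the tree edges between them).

The largest bag has 4 vertices, giving width 3; this decomposition certifies tw(G) ≤ 3. On the other hand G contains the 4-clique {c, d, e, f}. A clique must lie in a single bag of any decomposition, so no decomposition can have width below 3. Hence tw(G) = 3 exactly.

Treewidth 3.
One optimal decomposition is:
Bags: B1 = {c, d, e, f}  B2 = {c, e, f, g}  B3 = {a, c, f, g}  B4 = {b, c, f, g}
Tree: B1–B2, B2–B3, B2–B4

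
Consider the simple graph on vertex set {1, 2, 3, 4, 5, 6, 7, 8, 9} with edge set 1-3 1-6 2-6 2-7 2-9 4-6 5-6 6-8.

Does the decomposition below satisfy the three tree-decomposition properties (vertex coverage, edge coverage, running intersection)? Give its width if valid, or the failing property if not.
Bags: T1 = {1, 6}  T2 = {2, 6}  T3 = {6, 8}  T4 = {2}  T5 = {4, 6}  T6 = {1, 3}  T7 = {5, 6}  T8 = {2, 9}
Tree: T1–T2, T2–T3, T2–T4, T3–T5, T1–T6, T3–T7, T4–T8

A tree decomposition must satisfy three properties: every vertex lies in some bag; for every edge, both endpoints lie together in some bag; and for every vertex, the bags containing it form a connected subtree. Here vertex 7 appears in no bag, so the decomposition is invalid.

No — vertex 7 appears in no bag.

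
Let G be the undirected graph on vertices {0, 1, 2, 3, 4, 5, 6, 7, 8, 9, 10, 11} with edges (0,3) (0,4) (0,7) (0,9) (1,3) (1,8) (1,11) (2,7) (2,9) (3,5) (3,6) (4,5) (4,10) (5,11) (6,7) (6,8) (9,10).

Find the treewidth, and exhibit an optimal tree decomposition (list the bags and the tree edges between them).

Treewidth 3.
Bags: B1 = {1, 6, 8, 11}  B2 = {1, 3, 6, 11}  B3 = {3, 5, 6, 11}  B4 = {3, 5, 6, 7}  B5 = {0, 3, 5, 7}  B6 = {0, 4, 5, 7}  B7 = {0, 2, 4, 7}  B8 = {0, 2, 4, 9}  B9 = {2, 4, 9, 10}
Tree: B1–B2, B2–B3, B3–B4, B4–B5, B5–B6, B6–B7, B7–B8, B8–B9

The largest bag has 4 vertices, giving width 3; this decomposition certifies tw(G) ≤ 3. For the lower bound: the 4 vertex sets {1,8,11}, {6}, {3}, {0,4,5,7} are disjoint, each induces a connected subgraph, and every pair is joined by at least one edge of G. Contracting each set to a single vertex therefore yields K_{4} as a minor, and since treewidth is minor-monotone, tw(G) ≥ tw(K_{4}) = 3. Hence tw(G) = 3 exactly.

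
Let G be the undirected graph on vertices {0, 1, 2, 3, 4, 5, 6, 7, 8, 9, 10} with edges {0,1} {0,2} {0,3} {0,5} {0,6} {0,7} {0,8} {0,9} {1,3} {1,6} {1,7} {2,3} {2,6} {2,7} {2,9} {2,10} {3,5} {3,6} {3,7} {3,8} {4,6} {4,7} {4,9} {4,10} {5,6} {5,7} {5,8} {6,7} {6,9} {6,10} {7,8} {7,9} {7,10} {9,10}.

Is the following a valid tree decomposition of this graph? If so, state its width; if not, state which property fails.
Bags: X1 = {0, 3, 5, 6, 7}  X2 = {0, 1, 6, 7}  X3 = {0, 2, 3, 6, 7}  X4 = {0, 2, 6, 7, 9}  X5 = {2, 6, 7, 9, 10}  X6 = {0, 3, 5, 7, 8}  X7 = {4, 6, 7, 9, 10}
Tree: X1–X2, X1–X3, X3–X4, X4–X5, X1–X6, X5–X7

No — edge (3,1) lies in no bag.

A tree decomposition must satisfy three properties: every vertex lies in some bag; for every edge, both endpoints lie together in some bag; and for every vertex, the bags containing it form a connected subtree. Here edge (3,1) lies in no bag, so the decomposition is invalid.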